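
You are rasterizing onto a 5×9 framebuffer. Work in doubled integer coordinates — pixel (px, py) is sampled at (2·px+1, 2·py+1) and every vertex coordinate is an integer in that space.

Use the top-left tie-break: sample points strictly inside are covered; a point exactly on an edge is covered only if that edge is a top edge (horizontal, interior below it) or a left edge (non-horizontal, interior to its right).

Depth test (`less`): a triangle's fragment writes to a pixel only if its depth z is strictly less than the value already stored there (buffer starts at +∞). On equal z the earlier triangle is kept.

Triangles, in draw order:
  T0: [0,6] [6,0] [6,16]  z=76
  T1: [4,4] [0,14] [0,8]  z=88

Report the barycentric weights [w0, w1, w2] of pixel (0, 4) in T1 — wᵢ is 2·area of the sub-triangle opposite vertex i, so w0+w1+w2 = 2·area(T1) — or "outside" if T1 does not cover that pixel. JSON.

T0:
  2·area = 96
  edge (0, 6)→(6, 0): d=(6,-6) top-left  bias=+0
  edge (6, 0)→(6, 16): d=(0,16) right/bottom  bias=-1
  edge (6, 16)→(0, 6): d=(-6,-10) top-left  bias=+0
    (2,0)@(5, 1): e=[0,16,80] → X  [on edge]
    (3,0)@(7, 1): e=[12,-16,100] → .
    (1,1)@(3, 3): e=[0,48,48] → X  [on edge]
    (3,1)@(7, 3): e=[24,-16,88] → .
    (0,2)@(1, 5): e=[0,80,16] → X  [on edge]
    (3,2)@(7, 5): e=[36,-16,76] → .
    (0,3)@(1, 7): e=[12,80,4] → X
    (3,3)@(7, 7): e=[48,-16,64] → .
    (0,4)@(1, 9): e=[24,80,-8] → .
    (1,4)@(3, 9): e=[36,48,12] → X
    (3,4)@(7, 9): e=[60,-16,52] → .
    (1,5)@(3, 11): e=[48,48,0] → X  [on edge]
  covered (14 px):
    . . X . .
    . X X . .
    X X X . .
    X X X . .
    . X X . .
    . X X . .
    . . X . .
    . . . . .
    . . . . .
T1:
  2·area = 24
  edge (4, 4)→(0, 14): d=(-4,10) right/bottom  bias=-1
  edge (0, 14)→(0, 8): d=(0,-6) top-left  bias=+0
  edge (0, 8)→(4, 4): d=(4,-4) top-left  bias=+0
    (3,0)@(7, 1): e=[-18,42,0] → .  [on edge]
    (2,1)@(5, 3): e=[-6,30,0] → .  [on edge]
    (1,2)@(3, 5): e=[6,18,0] → X  [on edge]
    (2,2)@(5, 5): e=[-14,30,8] → .
    (0,3)@(1, 7): e=[18,6,0] → X  [on edge]
    (1,3)@(3, 7): e=[-2,18,8] → .
    (0,4)@(1, 9): e=[10,6,8] → X
    (1,4)@(3, 9): e=[-10,18,16] → .
    (0,5)@(1, 11): e=[2,6,16] → X
    (1,5)@(3, 11): e=[-18,18,24] → .
    (0,6)@(1, 13): e=[-6,6,24] → .
  covered (4 px):
    . . . . .
    . . . . .
    . X . . .
    X . . . .
    X . . . .
    X . . . .
    . . . . .
    . . . . .
    . . . . .

Answer: [6,8,10]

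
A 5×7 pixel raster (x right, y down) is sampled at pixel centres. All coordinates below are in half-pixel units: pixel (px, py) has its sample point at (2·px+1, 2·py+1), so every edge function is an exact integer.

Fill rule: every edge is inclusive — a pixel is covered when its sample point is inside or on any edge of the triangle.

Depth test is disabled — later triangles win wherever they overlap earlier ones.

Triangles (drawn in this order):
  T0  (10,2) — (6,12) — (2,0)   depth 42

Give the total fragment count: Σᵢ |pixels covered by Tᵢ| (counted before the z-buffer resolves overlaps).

T0:
  2·area = 88
  edge (10, 2)→(6, 12): d=(-4,10) inclusive
  edge (6, 12)→(2, 0): d=(-4,-12) inclusive
  edge (2, 0)→(10, 2): d=(8,2) inclusive
    (1,0)@(3, 1): e=[74,8,6] → #
    (2,0)@(5, 1): e=[54,32,2] → #
    (3,0)@(7, 1): e=[34,56,-2] → ·
    (1,1)@(3, 3): e=[66,0,22] → #  [on edge]
    (3,1)@(7, 3): e=[26,48,14] → #
    (4,1)@(9, 3): e=[6,72,10] → #
    (1,2)@(3, 5): e=[58,-8,38] → ·
    (2,2)@(5, 5): e=[38,16,34] → #
    (4,2)@(9, 5): e=[-2,64,26] → ·
    (2,3)@(5, 7): e=[30,8,50] → #
    (4,3)@(9, 7): e=[-10,56,42] → ·
    (2,4)@(5, 9): e=[22,0,66] → #  [on edge]
  covered (12 px):
    · # # · ·
    · # # # #
    · · # # ·
    · · # # ·
    · · # # ·
    · · · · ·
    · · · · ·

Answer: 12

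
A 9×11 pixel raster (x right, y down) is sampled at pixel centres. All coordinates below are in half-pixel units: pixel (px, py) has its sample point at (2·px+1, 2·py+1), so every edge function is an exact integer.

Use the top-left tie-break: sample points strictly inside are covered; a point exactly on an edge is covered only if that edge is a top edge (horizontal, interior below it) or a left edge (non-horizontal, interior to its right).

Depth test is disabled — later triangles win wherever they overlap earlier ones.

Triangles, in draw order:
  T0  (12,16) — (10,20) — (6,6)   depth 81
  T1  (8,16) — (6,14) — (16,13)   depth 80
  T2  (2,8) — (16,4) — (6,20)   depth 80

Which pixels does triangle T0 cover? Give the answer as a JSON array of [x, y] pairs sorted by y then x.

T0:
  2·area = 44
  edge (12, 16)→(10, 20): d=(-2,4) right/bottom  bias=-1
  edge (10, 20)→(6, 6): d=(-4,-14) top-left  bias=+0
  edge (6, 6)→(12, 16): d=(6,10) right/bottom  bias=-1
    (1,0)@(3, 1): e=[66,-22,0] → ·  [on edge]
    (3,4)@(7, 9): e=[34,2,8] → #
    (4,4)@(9, 9): e=[26,30,-12] → ·
    (3,5)@(7, 11): e=[30,-6,20] → ·
    (4,5)@(9, 11): e=[22,22,0] → ·  [on edge]
    (4,6)@(9, 13): e=[18,14,12] → #
    (5,6)@(11, 13): e=[10,42,-8] → ·
    (4,7)@(9, 15): e=[14,6,24] → #
    (5,7)@(11, 15): e=[6,34,4] → #
    (6,7)@(13, 15): e=[-2,62,-16] → ·
    (4,8)@(9, 17): e=[10,-2,36] → ·
    (5,8)@(11, 17): e=[2,26,16] → #
    (7,10)@(15, 21): e=[-22,66,0] → ·  [on edge]
  covered (5 px):
    · · · · · · · · ·
    · · · · · · · · ·
    · · · · · · · · ·
    · · · · · · · · ·
    · · · # · · · · ·
    · · · · · · · · ·
    · · · · # · · · ·
    · · · · # # · · ·
    · · · · · # · · ·
    · · · · · · · · ·
    · · · · · · · · ·
T1:
  2·area = 22
  edge (8, 16)→(6, 14): d=(-2,-2) top-left  bias=+0
  edge (6, 14)→(16, 13): d=(10,-1) top-left  bias=+0
  edge (16, 13)→(8, 16): d=(-8,3) right/bottom  bias=-1
    (0,4)@(1, 9): e=[0,-55,77] → ·  [on edge]
    (1,5)@(3, 11): e=[0,-33,55] → ·  [on edge]
    (2,6)@(5, 13): e=[0,-11,33] → ·  [on edge]
    (3,7)@(7, 15): e=[0,11,11] → #  [on edge]
    (4,7)@(9, 15): e=[4,13,5] → #
    (5,7)@(11, 15): e=[8,15,-1] → ·
    (3,8)@(7, 17): e=[-4,31,-5] → ·
    (4,8)@(9, 17): e=[0,33,-11] → ·  [on edge]
    (5,9)@(11, 19): e=[0,55,-33] → ·  [on edge]
    (6,10)@(13, 21): e=[0,77,-55] → ·  [on edge]
  covered (2 px):
    · · · · · · · · ·
    · · · · · · · · ·
    · · · · · · · · ·
    · · · · · · · · ·
    · · · · · · · · ·
    · · · · · · · · ·
    · · · · · · · · ·
    · · · # # · · · ·
    · · · · · · · · ·
    · · · · · · · · ·
    · · · · · · · · ·
T2:
  2·area = 184
  edge (2, 8)→(16, 4): d=(14,-4) top-left  bias=+0
  edge (16, 4)→(6, 20): d=(-10,16) right/bottom  bias=-1
  edge (6, 20)→(2, 8): d=(-4,-12) top-left  bias=+0
    (0,2)@(1, 5): e=[-46,230,0] → ·  [on edge]
    (6,2)@(13, 5): e=[2,38,144] → #
    (7,2)@(15, 5): e=[10,6,168] → #
    (8,2)@(17, 5): e=[18,-26,192] → ·
    (3,3)@(7, 7): e=[6,114,64] → #
    (4,3)@(9, 7): e=[14,82,88] → #
    (5,3)@(11, 7): e=[22,50,112] → #
    (7,3)@(15, 7): e=[38,-14,160] → ·
    (1,4)@(3, 9): e=[18,158,8] → #
    (2,4)@(5, 9): e=[26,126,32] → #
    (6,4)@(13, 9): e=[58,-2,128] → ·
    (1,5)@(3, 11): e=[46,138,0] → #  [on edge]
    (2,8)@(5, 17): e=[138,46,0] → #  [on edge]
  covered (24 px):
    · · · · · · · · ·
    · · · · · · · · ·
    · · · · · · # # ·
    · · · # # # # · ·
    · # # # # # · · ·
    · # # # # # · · ·
    · · # # # · · · ·
    · · # # # · · · ·
    · · # # · · · · ·
    · · · · · · · · ·
    · · · · · · · · ·

Final: [[3,4],[4,6],[4,7],[5,7],[5,8]]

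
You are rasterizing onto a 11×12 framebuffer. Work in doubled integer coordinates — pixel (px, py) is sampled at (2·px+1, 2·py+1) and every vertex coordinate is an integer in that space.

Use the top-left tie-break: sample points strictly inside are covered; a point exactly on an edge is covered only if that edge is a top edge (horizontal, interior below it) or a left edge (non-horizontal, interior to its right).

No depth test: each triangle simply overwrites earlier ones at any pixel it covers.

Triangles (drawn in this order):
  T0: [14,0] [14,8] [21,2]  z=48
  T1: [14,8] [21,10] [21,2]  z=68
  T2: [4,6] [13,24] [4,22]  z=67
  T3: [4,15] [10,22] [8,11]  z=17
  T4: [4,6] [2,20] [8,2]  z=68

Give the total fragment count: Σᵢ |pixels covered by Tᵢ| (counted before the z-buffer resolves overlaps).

T0:
  2·area = 56  (B↔C swapped to make it positive)
  edge (14, 0)→(21, 2): d=(7,2) right/bottom  bias=-1
  edge (21, 2)→(14, 8): d=(-7,6) right/bottom  bias=-1
  edge (14, 8)→(14, 0): d=(0,-8) top-left  bias=+0
    (7,0)@(15, 1): e=[5,43,8] → X
    (8,0)@(17, 1): e=[1,31,24] → X
    (9,0)@(19, 1): e=[-3,19,40] → .
    (7,1)@(15, 3): e=[19,29,8] → X
    (9,1)@(19, 3): e=[11,5,40] → X
    (10,1)@(21, 3): e=[7,-7,56] → .
    (7,2)@(15, 5): e=[33,15,8] → X
    (9,2)@(19, 5): e=[25,-9,40] → .
    (7,3)@(15, 7): e=[47,1,8] → X
    (8,3)@(17, 7): e=[43,-11,24] → .
    (7,4)@(15, 9): e=[61,-13,8] → .
  covered (8 px):
    . . . . . . . X X . .
    . . . . . . . X X X .
    . . . . . . . X X . .
    . . . . . . . X . . .
    . . . . . . . . . . .
    . . . . . . . . . . .
    . . . . . . . . . . .
    . . . . . . . . . . .
    . . . . . . . . . . .
    . . . . . . . . . . .
    . . . . . . . . . . .
    . . . . . . . . . . .
T1:
  2·area = 56  (B↔C swapped to make it positive)
  edge (14, 8)→(21, 2): d=(7,-6) top-left  bias=+0
  edge (21, 2)→(21, 10): d=(0,8) right/bottom  bias=-1
  edge (21, 10)→(14, 8): d=(-7,-2) top-left  bias=+0
    (10,0)@(21, 1): e=[-7,0,63] → .  [on edge]
    (10,1)@(21, 3): e=[7,0,49] → .  [on edge]
    (9,2)@(19, 5): e=[9,16,31] → X
    (10,2)@(21, 5): e=[21,0,35] → .  [on edge]
    (8,3)@(17, 7): e=[11,32,13] → X
    (10,3)@(21, 7): e=[35,0,21] → .  [on edge]
    (8,4)@(17, 9): e=[25,32,-1] → .
    (9,4)@(19, 9): e=[37,16,3] → X
    (10,4)@(21, 9): e=[49,0,7] → .  [on edge]
    (9,5)@(19, 11): e=[51,16,-11] → .
    (10,5)@(21, 11): e=[63,0,-7] → .  [on edge]
    (10,6)@(21, 13): e=[77,0,-21] → .  [on edge]
    (10,7)@(21, 15): e=[91,0,-35] → .  [on edge]
    (10,8)@(21, 17): e=[105,0,-49] → .  [on edge]
    (10,9)@(21, 19): e=[119,0,-63] → .  [on edge]
    (10,10)@(21, 21): e=[133,0,-77] → .  [on edge]
    (10,11)@(21, 23): e=[147,0,-91] → .  [on edge]
  covered (4 px):
    . . . . . . . . . . .
    . . . . . . . . . . .
    . . . . . . . . . X .
    . . . . . . . . X X .
    . . . . . . . . . X .
    . . . . . . . . . . .
    . . . . . . . . . . .
    . . . . . . . . . . .
    . . . . . . . . . . .
    . . . . . . . . . . .
    . . . . . . . . . . .
    . . . . . . . . . . .
T2:
  2·area = 144
  edge (4, 6)→(13, 24): d=(9,18) right/bottom  bias=-1
  edge (13, 24)→(4, 22): d=(-9,-2) top-left  bias=+0
  edge (4, 22)→(4, 6): d=(0,-16) top-left  bias=+0
    (2,4)@(5, 9): e=[9,119,16] → X
    (3,4)@(7, 9): e=[-27,123,48] → .
    (2,5)@(5, 11): e=[27,101,16] → X
    (3,5)@(7, 11): e=[-9,105,48] → .
    (2,6)@(5, 13): e=[45,83,16] → X
    (3,6)@(7, 13): e=[9,87,48] → X
    (4,6)@(9, 13): e=[-27,91,80] → .
    (2,7)@(5, 15): e=[63,65,16] → X
    (4,7)@(9, 15): e=[-9,73,80] → .
    (2,8)@(5, 17): e=[81,47,16] → X
    (4,8)@(9, 17): e=[9,55,80] → X
    (5,8)@(11, 17): e=[-27,59,112] → .
  covered (18 px):
    . . . . . . . . . . .
    . . . . . . . . . . .
    . . . . . . . . . . .
    . . . . . . . . . . .
    . . X . . . . . . . .
    . . X . . . . . . . .
    . . X X . . . . . . .
    . . X X . . . . . . .
    . . X X X . . . . . .
    . . X X X . . . . . .
    . . X X X X . . . . .
    . . . . X X . . . . .
T3:
  2·area = 52  (B↔C swapped to make it positive)
  edge (4, 15)→(8, 11): d=(4,-4) top-left  bias=+0
  edge (8, 11)→(10, 22): d=(2,11) right/bottom  bias=-1
  edge (10, 22)→(4, 15): d=(-6,-7) top-left  bias=+0
    (3,6)@(7, 13): e=[4,15,33] → X
    (4,6)@(9, 13): e=[12,-7,47] → .
    (2,7)@(5, 15): e=[4,41,7] → X
    (4,7)@(9, 15): e=[20,-3,35] → .
    (2,8)@(5, 17): e=[12,45,-5] → .
    (3,8)@(7, 17): e=[20,23,9] → X
    (4,8)@(9, 17): e=[28,1,23] → X
    (5,8)@(11, 17): e=[36,-21,37] → .
    (3,9)@(7, 19): e=[28,27,-3] → .
    (4,9)@(9, 19): e=[36,5,11] → X
    (5,9)@(11, 19): e=[44,-17,25] → .
    (4,10)@(9, 21): e=[44,9,-1] → .
  covered (6 px):
    . . . . . . . . . . .
    . . . . . . . . . . .
    . . . . . . . . . . .
    . . . . . . . . . . .
    . . . . . . . . . . .
    . . . . . . . . . . .
    . . . X . . . . . . .
    . . X X . . . . . . .
    . . . X X . . . . . .
    . . . . X . . . . . .
    . . . . . . . . . . .
    . . . . . . . . . . .
T4:
  2·area = 48  (B↔C swapped to make it positive)
  edge (4, 6)→(8, 2): d=(4,-4) top-left  bias=+0
  edge (8, 2)→(2, 20): d=(-6,18) right/bottom  bias=-1
  edge (2, 20)→(4, 6): d=(2,-14) top-left  bias=+0
    (4,0)@(9, 1): e=[0,-12,60] → .  [on edge]
    (3,1)@(7, 3): e=[0,12,36] → X  [on edge]
    (4,1)@(9, 3): e=[8,-24,64] → .
    (2,2)@(5, 5): e=[0,36,12] → X  [on edge]
    (3,2)@(7, 5): e=[8,0,40] → .  [on edge]
    (1,3)@(3, 7): e=[0,60,-12] → .  [on edge]
    (2,3)@(5, 7): e=[8,24,16] → X
    (3,3)@(7, 7): e=[16,-12,44] → .
    (0,4)@(1, 9): e=[0,84,-36] → .  [on edge]
    (2,4)@(5, 9): e=[16,12,20] → X
    (3,4)@(7, 9): e=[24,-24,48] → .
    (2,5)@(5, 11): e=[24,0,24] → .  [on edge]
    (1,6)@(3, 13): e=[24,24,0] → X  [on edge]
    (1,8)@(3, 17): e=[40,0,8] → .  [on edge]
    (0,11)@(1, 23): e=[56,0,-8] → .  [on edge]
  covered (6 px):
    . . . . . . . . . . .
    . . . X . . . . . . .
    . . X . . . . . . . .
    . . X . . . . . . . .
    . . X . . . . . . . .
    . . . . . . . . . . .
    . X . . . . . . . . .
    . X . . . . . . . . .
    . . . . . . . . . . .
    . . . . . . . . . . .
    . . . . . . . . . . .
    . . . . . . . . . . .

Answer: 42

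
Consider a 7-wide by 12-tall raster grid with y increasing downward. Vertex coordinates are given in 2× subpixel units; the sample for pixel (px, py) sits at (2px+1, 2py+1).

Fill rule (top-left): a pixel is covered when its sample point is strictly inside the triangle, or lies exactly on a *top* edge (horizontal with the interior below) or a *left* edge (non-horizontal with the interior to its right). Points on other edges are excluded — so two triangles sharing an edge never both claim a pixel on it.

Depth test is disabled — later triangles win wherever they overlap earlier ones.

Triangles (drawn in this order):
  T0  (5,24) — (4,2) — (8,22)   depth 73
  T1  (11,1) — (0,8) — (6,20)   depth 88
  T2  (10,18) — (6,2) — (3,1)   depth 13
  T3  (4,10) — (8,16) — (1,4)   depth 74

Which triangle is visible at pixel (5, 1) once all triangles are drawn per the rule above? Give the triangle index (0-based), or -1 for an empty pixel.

T0:
  2·area = 68
  edge (5, 24)→(4, 2): d=(-1,-22) top-left  bias=+0
  edge (4, 2)→(8, 22): d=(4,20) right/bottom  bias=-1
  edge (8, 22)→(5, 24): d=(-3,2) right/bottom  bias=-1
    (2,3)@(5, 7): e=[17,0,51] → ·  [on edge]
    (2,4)@(5, 9): e=[15,8,45] → #
    (3,4)@(7, 9): e=[59,-32,41] → ·
    (2,5)@(5, 11): e=[13,16,39] → #
    (3,5)@(7, 11): e=[57,-24,35] → ·
    (2,6)@(5, 13): e=[11,24,33] → #
    (3,6)@(7, 13): e=[55,-16,29] → ·
    (2,7)@(5, 15): e=[9,32,27] → #
    (3,7)@(7, 15): e=[53,-8,23] → ·
    (2,8)@(5, 17): e=[7,40,21] → #
    (3,8)@(7, 17): e=[51,0,17] → ·  [on edge]
    (2,9)@(5, 19): e=[5,48,15] → #
  covered (10 px):
    · · · · · · ·
    · · · · · · ·
    · · · · · · ·
    · · · · · · ·
    · · # · · · ·
    · · # · · · ·
    · · # · · · ·
    · · # · · · ·
    · · # · · · ·
    · · # # · · ·
    · · # # · · ·
    · · # · · · ·
T1:
  2·area = 174  (B↔C swapped to make it positive)
  edge (11, 1)→(6, 20): d=(-5,19) right/bottom  bias=-1
  edge (6, 20)→(0, 8): d=(-6,-12) top-left  bias=+0
  edge (0, 8)→(11, 1): d=(11,-7) top-left  bias=+0
    (5,0)@(11, 1): e=[0,174,0] → ·  [on edge]
    (4,1)@(9, 3): e=[28,138,8] → #
    (5,1)@(11, 3): e=[-10,162,22] → ·
    (2,2)@(5, 5): e=[94,78,2] → #
    (3,2)@(7, 5): e=[56,102,16] → #
    (5,2)@(11, 5): e=[-20,150,44] → ·
    (1,3)@(3, 7): e=[122,42,10] → #
    (5,3)@(11, 7): e=[-30,138,66] → ·
    (0,4)@(1, 9): e=[150,6,18] → #
    (4,4)@(9, 9): e=[-2,102,74] → ·
    (0,5)@(1, 11): e=[140,-6,40] → ·
    (1,5)@(3, 11): e=[102,18,54] → #
  covered (21 px):
    · · · · · · ·
    · · · · # · ·
    · · # # # · ·
    · # # # # · ·
    # # # # · · ·
    · # # # · · ·
    · # # # · · ·
    · · # # · · ·
    · · # · · · ·
    · · · · · · ·
    · · · · · · ·
    · · · · · · ·
T2:
  2·area = 44  (B↔C swapped to make it positive)
  edge (10, 18)→(3, 1): d=(-7,-17) top-left  bias=+0
  edge (3, 1)→(6, 2): d=(3,1) right/bottom  bias=-1
  edge (6, 2)→(10, 18): d=(4,16) right/bottom  bias=-1
    (1,0)@(3, 1): e=[0,0,44] → ·  [on edge]
    (2,1)@(5, 3): e=[20,4,20] → #
    (3,1)@(7, 3): e=[54,2,-12] → ·
    (4,1)@(9, 3): e=[88,0,-44] → ·  [on edge]
    (2,2)@(5, 5): e=[6,10,28] → #
    (3,2)@(7, 5): e=[40,8,-4] → ·
    (2,3)@(5, 7): e=[-8,16,36] → ·
    (3,3)@(7, 7): e=[26,14,4] → #
    (4,3)@(9, 7): e=[60,12,-28] → ·
    (3,4)@(7, 9): e=[12,20,12] → #
    (4,4)@(9, 9): e=[46,18,-20] → ·
    (3,5)@(7, 11): e=[-2,26,20] → ·
  covered (5 px):
    · · · · · · ·
    · · # · · · ·
    · · # · · · ·
    · · · # · · ·
    · · · # · · ·
    · · · · · · ·
    · · · · · · ·
    · · · · # · ·
    · · · · · · ·
    · · · · · · ·
    · · · · · · ·
    · · · · · · ·
T3:
  2·area = 6  (B↔C swapped to make it positive)
  edge (4, 10)→(1, 4): d=(-3,-6) top-left  bias=+0
  edge (1, 4)→(8, 16): d=(7,12) right/bottom  bias=-1
  edge (8, 16)→(4, 10): d=(-4,-6) top-left  bias=+0
    (2,5)@(5, 11): e=[3,1,2] → #
    (3,5)@(7, 11): e=[15,-23,14] → ·
    (2,6)@(5, 13): e=[-3,15,-6] → ·
  covered (1 px):
    · · · · · · ·
    · · · · · · ·
    · · · · · · ·
    · · · · · · ·
    · · · · · · ·
    · · # · · · ·
    · · · · · · ·
    · · · · · · ·
    · · · · · · ·
    · · · · · · ·
    · · · · · · ·
    · · · · · · ·

Z-buffer (winner per pixel, '.' = empty):
  . . . . . . .
  . . 2 . 1 . .
  . . 2 1 1 . .
  . 1 1 2 1 . .
  1 1 1 2 . . .
  . 1 3 1 . . .
  . 1 1 1 . . .
  . . 1 1 2 . .
  . . 1 . . . .
  . . 0 0 . . .
  . . 0 0 . . .
  . . 0 . . . .

Answer: -1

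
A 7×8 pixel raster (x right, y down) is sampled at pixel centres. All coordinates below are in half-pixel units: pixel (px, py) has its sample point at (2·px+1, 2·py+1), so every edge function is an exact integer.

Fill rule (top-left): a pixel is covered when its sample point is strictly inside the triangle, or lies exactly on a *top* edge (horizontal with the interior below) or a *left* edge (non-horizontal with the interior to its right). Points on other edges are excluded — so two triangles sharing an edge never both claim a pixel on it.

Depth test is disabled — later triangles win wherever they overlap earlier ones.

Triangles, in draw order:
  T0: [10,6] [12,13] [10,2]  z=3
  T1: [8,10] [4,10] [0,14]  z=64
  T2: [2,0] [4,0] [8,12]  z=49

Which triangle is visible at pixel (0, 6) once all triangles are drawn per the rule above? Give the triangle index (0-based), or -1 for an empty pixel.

T0:
  2·area = 8  (B↔C swapped to make it positive)
  edge (10, 6)→(10, 2): d=(0,-4) top-left  bias=+0
  edge (10, 2)→(12, 13): d=(2,11) right/bottom  bias=-1
  edge (12, 13)→(10, 6): d=(-2,-7) top-left  bias=+0
    (5,4)@(11, 9): e=[4,3,1] → █
    (6,4)@(13, 9): e=[12,-19,15] → ·
    (5,5)@(11, 11): e=[4,7,-3] → ·
  covered (1 px):
    · · · · · · ·
    · · · · · · ·
    · · · · · · ·
    · · · · · · ·
    · · · · · █ ·
    · · · · · · ·
    · · · · · · ·
    · · · · · · ·
T1:
  2·area = 16  (B↔C swapped to make it positive)
  edge (8, 10)→(0, 14): d=(-8,4) right/bottom  bias=-1
  edge (0, 14)→(4, 10): d=(4,-4) top-left  bias=+0
  edge (4, 10)→(8, 10): d=(4,0) top-left  bias=+0
    (6,0)@(13, 1): e=[52,0,-36] → ·  [on edge]
    (5,1)@(11, 3): e=[44,0,-28] → ·  [on edge]
    (4,2)@(9, 5): e=[36,0,-20] → ·  [on edge]
    (3,3)@(7, 7): e=[28,0,-12] → ·  [on edge]
    (2,4)@(5, 9): e=[20,0,-4] → ·  [on edge]
    (1,5)@(3, 11): e=[12,0,4] → █  [on edge]
    (2,5)@(5, 11): e=[4,8,4] → █
    (3,5)@(7, 11): e=[-4,16,4] → ·
    (0,6)@(1, 13): e=[4,0,12] → █  [on edge]
    (1,6)@(3, 13): e=[-4,8,12] → ·
    (2,6)@(5, 13): e=[-12,16,12] → ·
    (0,7)@(1, 15): e=[-12,8,20] → ·
  covered (3 px):
    · · · · · · ·
    · · · · · · ·
    · · · · · · ·
    · · · · · · ·
    · · · · · · ·
    · █ █ · · · ·
    █ · · · · · ·
    · · · · · · ·
T2:
  2·area = 24
  edge (2, 0)→(4, 0): d=(2,0) top-left  bias=+0
  edge (4, 0)→(8, 12): d=(4,12) right/bottom  bias=-1
  edge (8, 12)→(2, 0): d=(-6,-12) top-left  bias=+0
    (1,0)@(3, 1): e=[2,16,6] → █
    (2,0)@(5, 1): e=[2,-8,30] → ·
    (1,1)@(3, 3): e=[6,24,-6] → ·
    (2,1)@(5, 3): e=[6,0,18] → ·  [on edge]
    (2,2)@(5, 5): e=[10,8,6] → █
    (3,2)@(7, 5): e=[10,-16,30] → ·
    (2,3)@(5, 7): e=[14,16,-6] → ·
    (3,4)@(7, 9): e=[18,0,6] → ·  [on edge]
    (4,7)@(9, 15): e=[30,0,-6] → ·  [on edge]
  covered (2 px):
    · █ · · · · ·
    · · · · · · ·
    · · █ · · · ·
    · · · · · · ·
    · · · · · · ·
    · · · · · · ·
    · · · · · · ·
    · · · · · · ·

Z-buffer (winner per pixel, '.' = empty):
  . 2 . . . . .
  . . . . . . .
  . . 2 . . . .
  . . . . . . .
  . . . . . 0 .
  . 1 1 . . . .
  1 . . . . . .
  . . . . . . .

Answer: 1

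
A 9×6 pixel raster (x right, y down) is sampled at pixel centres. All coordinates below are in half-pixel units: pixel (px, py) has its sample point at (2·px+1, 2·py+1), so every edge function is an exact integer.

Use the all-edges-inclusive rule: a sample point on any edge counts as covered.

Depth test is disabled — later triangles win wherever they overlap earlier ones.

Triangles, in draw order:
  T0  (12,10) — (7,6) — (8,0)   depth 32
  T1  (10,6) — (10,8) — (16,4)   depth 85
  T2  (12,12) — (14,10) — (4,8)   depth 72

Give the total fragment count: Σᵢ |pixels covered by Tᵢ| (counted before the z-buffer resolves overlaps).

T0:
  2·area = 34
  edge (12, 10)→(7, 6): d=(-5,-4) inclusive
  edge (7, 6)→(8, 0): d=(1,-6) inclusive
  edge (8, 0)→(12, 10): d=(4,10) inclusive
    (4,1)@(9, 3): e=[23,9,2] → X
    (5,1)@(11, 3): e=[31,21,-18] → .
    (4,2)@(9, 5): e=[13,11,10] → X
    (5,2)@(11, 5): e=[21,23,-10] → .
    (4,3)@(9, 7): e=[3,13,18] → X
    (5,3)@(11, 7): e=[11,25,-2] → .
    (4,4)@(9, 9): e=[-7,15,26] → .
    (5,4)@(11, 9): e=[1,27,6] → X
    (6,4)@(13, 9): e=[9,39,-14] → .
    (5,5)@(11, 11): e=[-9,29,14] → .
  covered (4 px):
    . . . . . . . . .
    . . . . X . . . .
    . . . . X . . . .
    . . . . X . . . .
    . . . . . X . . .
    . . . . . . . . .
T1:
  2·area = 12  (B↔C swapped to make it positive)
  edge (10, 6)→(16, 4): d=(6,-2) inclusive
  edge (16, 4)→(10, 8): d=(-6,4) inclusive
  edge (10, 8)→(10, 6): d=(0,-2) inclusive
    (6,2)@(13, 5): e=[0,6,6] → X  [on edge]
    (7,2)@(15, 5): e=[4,-2,10] → .
    (3,3)@(7, 7): e=[0,18,-6] → .  [on edge]
    (5,3)@(11, 7): e=[8,2,2] → X
    (6,3)@(13, 7): e=[12,-6,6] → .
    (0,4)@(1, 9): e=[0,30,-18] → .  [on edge]
    (5,4)@(11, 9): e=[20,-10,2] → .
  covered (2 px):
    . . . . . . . . .
    . . . . . . . . .
    . . . . . . X . .
    . . . . . X . . .
    . . . . . . . . .
    . . . . . . . . .
T2:
  2·area = 24  (B↔C swapped to make it positive)
  edge (12, 12)→(4, 8): d=(-8,-4) inclusive
  edge (4, 8)→(14, 10): d=(10,2) inclusive
  edge (14, 10)→(12, 12): d=(-2,2) inclusive
    (8,3)@(17, 7): e=[60,-36,0] → .  [on edge]
    (3,4)@(7, 9): e=[4,4,16] → X
    (4,4)@(9, 9): e=[12,0,12] → X  [on edge]
    (5,4)@(11, 9): e=[20,-4,8] → .
    (7,4)@(15, 9): e=[36,-12,0] → .  [on edge]
    (3,5)@(7, 11): e=[-12,24,12] → .
    (4,5)@(9, 11): e=[-4,20,8] → .
    (5,5)@(11, 11): e=[4,16,4] → X
    (6,5)@(13, 11): e=[12,12,0] → X  [on edge]
    (7,5)@(15, 11): e=[20,8,-4] → .
  covered (4 px):
    . . . . . . . . .
    . . . . . . . . .
    . . . . . . . . .
    . . . . . . . . .
    . . . X X . . . .
    . . . . . X X . .

Final: 10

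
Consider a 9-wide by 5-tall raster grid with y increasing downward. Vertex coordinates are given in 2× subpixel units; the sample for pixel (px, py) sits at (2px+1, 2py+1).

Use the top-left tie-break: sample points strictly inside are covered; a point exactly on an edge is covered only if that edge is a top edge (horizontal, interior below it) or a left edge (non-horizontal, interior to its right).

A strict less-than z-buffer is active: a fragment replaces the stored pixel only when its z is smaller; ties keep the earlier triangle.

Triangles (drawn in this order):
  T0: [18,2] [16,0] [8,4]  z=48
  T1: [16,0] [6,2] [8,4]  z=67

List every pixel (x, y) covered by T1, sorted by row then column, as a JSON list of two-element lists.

T0:
  2·area = 24  (B↔C swapped to make it positive)
  edge (18, 2)→(8, 4): d=(-10,2) right/bottom  bias=-1
  edge (8, 4)→(16, 0): d=(8,-4) top-left  bias=+0
  edge (16, 0)→(18, 2): d=(2,2) right/bottom  bias=-1
    (7,0)@(15, 1): e=[16,4,4] → X
    (8,0)@(17, 1): e=[12,12,0] → .  [on edge]
    (5,1)@(11, 3): e=[4,4,16] → X
    (6,1)@(13, 3): e=[0,12,12] → .  [on edge]
    (7,1)@(15, 3): e=[-4,20,8] → .
    (1,2)@(3, 5): e=[0,-12,36] → .  [on edge]
    (5,2)@(11, 5): e=[-16,20,20] → .
  covered (2 px):
    . . . . . . . X .
    . . . . . X . . .
    . . . . . . . . .
    . . . . . . . . .
    . . . . . . . . .
T1:
  2·area = 24  (B↔C swapped to make it positive)
  edge (16, 0)→(8, 4): d=(-8,4) right/bottom  bias=-1
  edge (8, 4)→(6, 2): d=(-2,-2) top-left  bias=+0
  edge (6, 2)→(16, 0): d=(10,-2) top-left  bias=+0
    (2,0)@(5, 1): e=[36,0,-12] → .  [on edge]
    (5,0)@(11, 1): e=[12,12,0] → X  [on edge]
    (6,0)@(13, 1): e=[4,16,4] → X
    (7,0)@(15, 1): e=[-4,20,8] → .
    (0,1)@(1, 3): e=[36,-12,0] → .  [on edge]
    (3,1)@(7, 3): e=[12,0,12] → X  [on edge]
    (4,1)@(9, 3): e=[4,4,16] → X
    (5,1)@(11, 3): e=[-4,8,20] → .
    (6,1)@(13, 3): e=[-12,12,24] → .
    (3,2)@(7, 5): e=[-4,-4,32] → .
    (4,2)@(9, 5): e=[-12,0,36] → .  [on edge]
    (5,3)@(11, 7): e=[-36,0,60] → .  [on edge]
    (6,4)@(13, 9): e=[-60,0,84] → .  [on edge]
  covered (4 px):
    . . . . . X X . .
    . . . X X . . . .
    . . . . . . . . .
    . . . . . . . . .
    . . . . . . . . .

Result: [[5,0],[6,0],[3,1],[4,1]]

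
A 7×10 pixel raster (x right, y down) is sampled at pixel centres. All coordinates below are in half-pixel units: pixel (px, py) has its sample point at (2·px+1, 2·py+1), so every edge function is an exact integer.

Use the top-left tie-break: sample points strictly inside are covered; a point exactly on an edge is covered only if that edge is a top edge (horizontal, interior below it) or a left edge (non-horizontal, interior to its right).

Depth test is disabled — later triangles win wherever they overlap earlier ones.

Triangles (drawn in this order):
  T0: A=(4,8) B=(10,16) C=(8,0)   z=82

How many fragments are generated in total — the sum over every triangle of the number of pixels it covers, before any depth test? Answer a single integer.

T0:
  2·area = 80  (B↔C swapped to make it positive)
  edge (4, 8)→(8, 0): d=(4,-8) top-left  bias=+0
  edge (8, 0)→(10, 16): d=(2,16) right/bottom  bias=-1
  edge (10, 16)→(4, 8): d=(-6,-8) top-left  bias=+0
    (3,1)@(7, 3): e=[4,22,54] → X
    (4,1)@(9, 3): e=[20,-10,70] → .
    (3,2)@(7, 5): e=[12,26,42] → X
    (4,2)@(9, 5): e=[28,-6,58] → .
    (2,3)@(5, 7): e=[4,62,14] → X
    (4,3)@(9, 7): e=[36,-2,46] → .
    (2,4)@(5, 9): e=[12,66,2] → X
    (4,4)@(9, 9): e=[44,2,34] → X
    (5,4)@(11, 9): e=[60,-30,50] → .
    (2,5)@(5, 11): e=[20,70,-10] → .
    (3,5)@(7, 11): e=[36,38,6] → X
    (5,5)@(11, 11): e=[68,-26,38] → .
  covered (10 px):
    . . . . . . .
    . . . X . . .
    . . . X . . .
    . . X X . . .
    . . X X X . .
    . . . X X . .
    . . . . X . .
    . . . . . . .
    . . . . . . .
    . . . . . . .

Answer: 10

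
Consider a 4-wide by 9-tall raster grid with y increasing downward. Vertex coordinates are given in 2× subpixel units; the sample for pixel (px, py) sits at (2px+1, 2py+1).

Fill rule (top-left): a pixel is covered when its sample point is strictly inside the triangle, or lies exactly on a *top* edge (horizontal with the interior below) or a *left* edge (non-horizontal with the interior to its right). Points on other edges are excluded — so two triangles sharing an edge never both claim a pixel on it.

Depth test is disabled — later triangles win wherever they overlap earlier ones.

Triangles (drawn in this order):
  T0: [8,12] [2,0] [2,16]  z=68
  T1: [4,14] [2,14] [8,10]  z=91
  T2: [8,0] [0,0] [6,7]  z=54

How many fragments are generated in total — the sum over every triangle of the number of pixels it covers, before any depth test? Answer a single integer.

T0:
  2·area = 96  (B↔C swapped to make it positive)
  edge (8, 12)→(2, 16): d=(-6,4) right/bottom  bias=-1
  edge (2, 16)→(2, 0): d=(0,-16) top-left  bias=+0
  edge (2, 0)→(8, 12): d=(6,12) right/bottom  bias=-1
    (1,1)@(3, 3): e=[74,16,6] → █
    (2,1)@(5, 3): e=[66,48,-18] → ·
    (1,2)@(3, 5): e=[62,16,18] → █
    (2,2)@(5, 5): e=[54,48,-6] → ·
    (1,3)@(3, 7): e=[50,16,30] → █
    (2,3)@(5, 7): e=[42,48,6] → █
    (3,3)@(7, 7): e=[34,80,-18] → ·
    (1,4)@(3, 9): e=[38,16,42] → █
    (3,4)@(7, 9): e=[22,80,-6] → ·
    (1,5)@(3, 11): e=[26,16,54] → █
    (3,5)@(7, 11): e=[10,80,6] → █
    (1,6)@(3, 13): e=[14,16,66] → █
  covered (12 px):
    · · · ·
    · █ · ·
    · █ · ·
    · █ █ ·
    · █ █ ·
    · █ █ █
    · █ █ ·
    · █ · ·
    · · · ·
T1:
  2·area = 8
  edge (4, 14)→(2, 14): d=(-2,0) right/bottom  bias=-1
  edge (2, 14)→(8, 10): d=(6,-4) top-left  bias=+0
  edge (8, 10)→(4, 14): d=(-4,4) right/bottom  bias=-1
    (3,5)@(7, 11): e=[6,2,0] → ·  [on edge]
    (2,6)@(5, 13): e=[2,6,0] → ·  [on edge]
    (1,7)@(3, 15): e=[-2,10,0] → ·  [on edge]
    (0,8)@(1, 17): e=[-6,14,0] → ·  [on edge]
  covered (0 px):
    · · · ·
    · · · ·
    · · · ·
    · · · ·
    · · · ·
    · · · ·
    · · · ·
    · · · ·
    · · · ·
T2:
  2·area = 56  (B↔C swapped to make it positive)
  edge (8, 0)→(6, 7): d=(-2,7) right/bottom  bias=-1
  edge (6, 7)→(0, 0): d=(-6,-7) top-left  bias=+0
  edge (0, 0)→(8, 0): d=(8,0) top-left  bias=+0
    (0,0)@(1, 1): e=[47,1,8] → █
    (1,0)@(3, 1): e=[33,15,8] → █
    (2,0)@(5, 1): e=[19,29,8] → █
    (3,0)@(7, 1): e=[5,43,8] → █
    (0,1)@(1, 3): e=[43,-11,24] → ·
    (1,1)@(3, 3): e=[29,3,24] → █
    (1,2)@(3, 5): e=[25,-9,40] → ·
    (2,2)@(5, 5): e=[11,5,40] → █
    (3,2)@(7, 5): e=[-3,19,40] → ·
    (2,3)@(5, 7): e=[7,-7,56] → ·
  covered (8 px):
    █ █ █ █
    · █ █ █
    · · █ ·
    · · · ·
    · · · ·
    · · · ·
    · · · ·
    · · · ·
    · · · ·

Answer: 20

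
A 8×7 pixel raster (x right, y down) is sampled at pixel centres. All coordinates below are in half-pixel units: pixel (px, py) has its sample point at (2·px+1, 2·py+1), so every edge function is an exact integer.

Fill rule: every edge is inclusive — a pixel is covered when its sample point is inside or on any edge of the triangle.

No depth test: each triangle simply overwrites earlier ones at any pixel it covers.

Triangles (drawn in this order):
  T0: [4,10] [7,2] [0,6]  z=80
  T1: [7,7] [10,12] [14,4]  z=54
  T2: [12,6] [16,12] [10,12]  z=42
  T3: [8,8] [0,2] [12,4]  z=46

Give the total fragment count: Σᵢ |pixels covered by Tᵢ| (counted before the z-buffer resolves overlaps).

T0:
  2·area = 44  (B↔C swapped to make it positive)
  edge (4, 10)→(0, 6): d=(-4,-4) inclusive
  edge (0, 6)→(7, 2): d=(7,-4) inclusive
  edge (7, 2)→(4, 10): d=(-3,8) inclusive
    (1,2)@(3, 5): e=[16,5,23] → X
    (2,2)@(5, 5): e=[24,13,7] → X
    (3,2)@(7, 5): e=[32,21,-9] → .
    (0,3)@(1, 7): e=[0,11,33] → X  [on edge]
    (3,3)@(7, 7): e=[24,35,-15] → .
    (0,4)@(1, 9): e=[-8,25,27] → .
    (1,4)@(3, 9): e=[0,33,11] → X  [on edge]
    (2,4)@(5, 9): e=[8,41,-5] → .
    (1,5)@(3, 11): e=[-8,47,5] → .
    (2,5)@(5, 11): e=[0,55,-11] → .  [on edge]
    (3,6)@(7, 13): e=[0,77,-33] → .  [on edge]
  covered (6 px):
    . . . . . . . .
    . . . . . . . .
    . X X . . . . .
    X X X . . . . .
    . X . . . . . .
    . . . . . . . .
    . . . . . . . .
T1:
  2·area = 44  (B↔C swapped to make it positive)
  edge (7, 7)→(14, 4): d=(7,-3) inclusive
  edge (14, 4)→(10, 12): d=(-4,8) inclusive
  edge (10, 12)→(7, 7): d=(-3,-5) inclusive
    (6,2)@(13, 5): e=[4,4,36] → X
    (7,2)@(15, 5): e=[10,-12,46] → .
    (3,3)@(7, 7): e=[0,44,0] → X  [on edge]
    (4,3)@(9, 7): e=[6,28,10] → X
    (5,3)@(11, 7): e=[12,12,20] → X
    (6,3)@(13, 7): e=[18,-4,30] → .
    (3,4)@(7, 9): e=[14,36,-6] → .
    (4,4)@(9, 9): e=[20,20,4] → X
    (6,4)@(13, 9): e=[32,-12,24] → .
    (4,5)@(9, 11): e=[34,12,-2] → .
    (5,5)@(11, 11): e=[40,-4,8] → .
  covered (6 px):
    . . . . . . . .
    . . . . . . . .
    . . . . . . X .
    . . . X X X . .
    . . . . X X . .
    . . . . . . . .
    . . . . . . . .
T2:
  2·area = 36
  edge (12, 6)→(16, 12): d=(4,6) inclusive
  edge (16, 12)→(10, 12): d=(-6,0) inclusive
  edge (10, 12)→(12, 6): d=(2,-6) inclusive
    (6,1)@(13, 3): e=[-18,54,0] → .  [on edge]
    (5,4)@(11, 9): e=[18,18,0] → X  [on edge]
    (6,4)@(13, 9): e=[6,18,12] → X
    (7,4)@(15, 9): e=[-6,18,24] → .
    (5,5)@(11, 11): e=[26,6,4] → X
    (7,5)@(15, 11): e=[2,6,28] → X
    (5,6)@(11, 13): e=[34,-6,8] → .
    (6,6)@(13, 13): e=[22,-6,20] → .
    (7,6)@(15, 13): e=[10,-6,32] → .
  covered (5 px):
    . . . . . . . .
    . . . . . . . .
    . . . . . . . .
    . . . . . . . .
    . . . . . X X .
    . . . . . X X X
    . . . . . . . .
T3:
  2·area = 56
  edge (8, 8)→(0, 2): d=(-8,-6) inclusive
  edge (0, 2)→(12, 4): d=(12,2) inclusive
  edge (12, 4)→(8, 8): d=(-4,4) inclusive
    (7,0)@(15, 1): e=[98,-42,0] → .  [on edge]
    (1,1)@(3, 3): e=[10,6,40] → X
    (2,1)@(5, 3): e=[22,2,32] → X
    (3,1)@(7, 3): e=[34,-2,24] → .
    (6,1)@(13, 3): e=[70,-14,0] → .  [on edge]
    (1,2)@(3, 5): e=[-6,30,32] → .
    (2,2)@(5, 5): e=[6,26,24] → X
    (3,2)@(7, 5): e=[18,22,16] → X
    (4,2)@(9, 5): e=[30,18,8] → X
    (5,2)@(11, 5): e=[42,14,0] → X  [on edge]
    (6,2)@(13, 5): e=[54,10,-8] → .
    (2,3)@(5, 7): e=[-10,50,16] → .
    (4,3)@(9, 7): e=[14,42,0] → X  [on edge]
    (3,4)@(7, 9): e=[-14,70,0] → .  [on edge]
    (2,5)@(5, 11): e=[-42,98,0] → .  [on edge]
    (1,6)@(3, 13): e=[-70,126,0] → .  [on edge]
  covered (8 px):
    . . . . . . . .
    . X X . . . . .
    . . X X X X . .
    . . . X X . . .
    . . . . . . . .
    . . . . . . . .
    . . . . . . . .

Final: 25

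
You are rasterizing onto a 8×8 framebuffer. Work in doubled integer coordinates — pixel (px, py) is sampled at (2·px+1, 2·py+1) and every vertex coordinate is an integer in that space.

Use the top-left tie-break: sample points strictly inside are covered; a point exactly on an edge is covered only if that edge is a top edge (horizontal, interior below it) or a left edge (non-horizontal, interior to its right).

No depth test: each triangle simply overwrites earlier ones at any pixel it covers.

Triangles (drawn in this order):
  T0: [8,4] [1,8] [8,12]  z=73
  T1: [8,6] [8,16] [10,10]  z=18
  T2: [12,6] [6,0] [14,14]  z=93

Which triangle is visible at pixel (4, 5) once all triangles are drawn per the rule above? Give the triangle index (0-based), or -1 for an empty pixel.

T0:
  2·area = 56  (B↔C swapped to make it positive)
  edge (8, 4)→(8, 12): d=(0,8) right/bottom  bias=-1
  edge (8, 12)→(1, 8): d=(-7,-4) top-left  bias=+0
  edge (1, 8)→(8, 4): d=(7,-4) top-left  bias=+0
    (3,2)@(7, 5): e=[8,45,3] → #
    (4,2)@(9, 5): e=[-8,53,11] → ·
    (1,3)@(3, 7): e=[40,15,1] → #
    (2,3)@(5, 7): e=[24,23,9] → #
    (4,3)@(9, 7): e=[-8,39,25] → ·
    (1,4)@(3, 9): e=[40,1,15] → #
    (4,4)@(9, 9): e=[-8,25,39] → ·
    (1,5)@(3, 11): e=[40,-13,29] → ·
    (2,5)@(5, 11): e=[24,-5,37] → ·
    (3,5)@(7, 11): e=[8,3,45] → #
    (4,5)@(9, 11): e=[-8,11,53] → ·
    (3,6)@(7, 13): e=[8,-11,59] → ·
  covered (8 px):
    · · · · · · · ·
    · · · · · · · ·
    · · · # · · · ·
    · # # # · · · ·
    · # # # · · · ·
    · · · # · · · ·
    · · · · · · · ·
    · · · · · · · ·
T1:
  2·area = 20  (B↔C swapped to make it positive)
  edge (8, 6)→(10, 10): d=(2,4) right/bottom  bias=-1
  edge (10, 10)→(8, 16): d=(-2,6) right/bottom  bias=-1
  edge (8, 16)→(8, 6): d=(0,-10) top-left  bias=+0
    (6,0)@(13, 1): e=[-30,0,50] → ·  [on edge]
    (5,3)@(11, 7): e=[-10,0,30] → ·  [on edge]
    (4,4)@(9, 9): e=[2,8,10] → #
    (5,4)@(11, 9): e=[-6,-4,30] → ·
    (4,5)@(9, 11): e=[6,4,10] → #
    (5,5)@(11, 11): e=[-2,-8,30] → ·
    (4,6)@(9, 13): e=[10,0,10] → ·  [on edge]
  covered (2 px):
    · · · · · · · ·
    · · · · · · · ·
    · · · · · · · ·
    · · · · · · · ·
    · · · · # · · ·
    · · · · # · · ·
    · · · · · · · ·
    · · · · · · · ·
T2:
  2·area = 36  (B↔C swapped to make it positive)
  edge (12, 6)→(14, 14): d=(2,8) right/bottom  bias=-1
  edge (14, 14)→(6, 0): d=(-8,-14) top-left  bias=+0
  edge (6, 0)→(12, 6): d=(6,6) right/bottom  bias=-1
    (3,0)@(7, 1): e=[30,6,0] → ·  [on edge]
    (4,1)@(9, 3): e=[18,18,0] → ·  [on edge]
    (4,2)@(9, 5): e=[22,2,12] → #
    (5,2)@(11, 5): e=[6,30,0] → ·  [on edge]
    (4,3)@(9, 7): e=[26,-14,24] → ·
    (5,3)@(11, 7): e=[10,14,12] → #
    (6,3)@(13, 7): e=[-6,42,0] → ·  [on edge]
    (5,4)@(11, 9): e=[14,-2,24] → ·
    (7,4)@(15, 9): e=[-18,54,0] → ·  [on edge]
    (6,5)@(13, 11): e=[2,10,24] → #
    (7,5)@(15, 11): e=[-14,38,12] → ·
    (6,6)@(13, 13): e=[6,-6,36] → ·
  covered (3 px):
    · · · · · · · ·
    · · · · · · · ·
    · · · · # · · ·
    · · · · · # · ·
    · · · · · · · ·
    · · · · · · # ·
    · · · · · · · ·
    · · · · · · · ·

Z-buffer (winner per pixel, '.' = empty):
  . . . . . . . .
  . . . . . . . .
  . . . 0 2 . . .
  . 0 0 0 . 2 . .
  . 0 0 0 1 . . .
  . . . 0 1 . 2 .
  . . . . . . . .
  . . . . . . . .

Answer: 1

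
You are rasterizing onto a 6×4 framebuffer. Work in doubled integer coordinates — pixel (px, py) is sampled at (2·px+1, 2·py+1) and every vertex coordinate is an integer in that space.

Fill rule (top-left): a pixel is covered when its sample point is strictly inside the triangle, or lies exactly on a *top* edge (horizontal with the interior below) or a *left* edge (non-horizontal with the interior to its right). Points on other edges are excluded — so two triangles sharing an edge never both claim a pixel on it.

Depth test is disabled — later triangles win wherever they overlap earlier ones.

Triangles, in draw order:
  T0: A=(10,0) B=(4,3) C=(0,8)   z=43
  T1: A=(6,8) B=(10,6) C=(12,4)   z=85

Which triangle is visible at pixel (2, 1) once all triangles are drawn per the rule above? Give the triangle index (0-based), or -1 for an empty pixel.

T0:
  2·area = 18  (B↔C swapped to make it positive)
  edge (10, 0)→(0, 8): d=(-10,8) right/bottom  bias=-1
  edge (0, 8)→(4, 3): d=(4,-5) top-left  bias=+0
  edge (4, 3)→(10, 0): d=(6,-3) top-left  bias=+0
    (2,1)@(5, 3): e=[10,5,3] → #
    (3,1)@(7, 3): e=[-6,15,9] → ·
    (1,2)@(3, 5): e=[6,3,9] → #
    (2,2)@(5, 5): e=[-10,13,15] → ·
    (0,3)@(1, 7): e=[2,1,15] → #
    (1,3)@(3, 7): e=[-14,11,21] → ·
  covered (3 px):
    · · · · · ·
    · · # · · ·
    · # · · · ·
    # · · · · ·
T1:
  2·area = 4  (B↔C swapped to make it positive)
  edge (6, 8)→(12, 4): d=(6,-4) top-left  bias=+0
  edge (12, 4)→(10, 6): d=(-2,2) right/bottom  bias=-1
  edge (10, 6)→(6, 8): d=(-4,2) right/bottom  bias=-1
    (5,2)@(11, 5): e=[2,0,2] → ·  [on edge]
    (4,3)@(9, 7): e=[6,0,-2] → ·  [on edge]
  covered (0 px):
    · · · · · ·
    · · · · · ·
    · · · · · ·
    · · · · · ·

Z-buffer (winner per pixel, '.' = empty):
  . . . . . .
  . . 0 . . .
  . 0 . . . .
  0 . . . . .

Result: 0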